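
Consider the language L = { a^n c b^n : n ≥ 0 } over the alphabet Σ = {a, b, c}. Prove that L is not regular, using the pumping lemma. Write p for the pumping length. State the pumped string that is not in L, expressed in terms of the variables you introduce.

Toward a contradiction, assume L is regular with pumping length p.
Take w = a^p c b^p ∈ L with |w| = 2p+1 ≥ p.
By the pumping lemma, w = xyz with |xy| ≤ p and y is nonempty.
The first p characters of w are a's, so xy (and hence y) consists only of a's. Write y = a^k, 1 ≤ k ≤ p.
Pump with i = 2: xy^2z = a^{p+k} c b^p, which would require p+k = p. But k ≥ 1, so xy^2z ∉ L.
Contradiction. Therefore L is not regular.

a^{p+k} c b^p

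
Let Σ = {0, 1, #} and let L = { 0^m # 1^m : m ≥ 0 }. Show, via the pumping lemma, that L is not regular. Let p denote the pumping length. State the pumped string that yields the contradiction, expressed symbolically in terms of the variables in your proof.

0^{p+k} # 1^p

Assume L is regular. Let p be the pumping length given by the pumping lemma.
Take w = 0^p # 1^p ∈ L with |w| = 2p+1 ≥ p.
By the pumping lemma, w = xyz with |xy| ≤ p and y is nonempty.
Because |xy| ≤ p and w begins with p copies of 0, we have y = 0^k with 1 ≤ k ≤ p.
Pump with i = 2: xy^2z = 0^{p+k} # 1^p, which would require p+k = p. But k ≥ 1, so xy^2z ∉ L.
Contradiction. Therefore L is not regular.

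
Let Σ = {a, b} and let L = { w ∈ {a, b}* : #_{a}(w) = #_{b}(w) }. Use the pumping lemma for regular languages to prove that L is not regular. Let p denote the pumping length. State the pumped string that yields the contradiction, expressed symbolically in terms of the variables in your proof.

Assume L is regular. Let p be the pumping length given by the pumping lemma.
Choose w = a^p b^p ∈ L with |w| = 2p ≥ p.
Write w = xyz as guaranteed by the lemma, with |xy| ≤ p and |y| > 0.
Since the first p symbols of w are all a's and |xy| ≤ p, y lies entirely in the leading a-block: y = a^k for some k with 1 ≤ k ≤ p.
Pump with i = 2: xy^2z = a^{p+k} b^p has p+k occurrences of a but only p of b. Since k ≥ 1 the counts differ, so xy^2z ∉ L.
Contradiction. Therefore L is not regular.

a^{p+k} b^p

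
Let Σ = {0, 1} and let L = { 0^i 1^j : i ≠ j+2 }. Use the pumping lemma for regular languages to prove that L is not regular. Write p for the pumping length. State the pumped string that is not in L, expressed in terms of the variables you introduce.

0^{p+p!} 1^{p+p!-2}

Assume L is regular; let p be its pumping constant.
Choose w = 0^p 1^{p+p!-2}. Since p ≠ (p+p!-2)+2 = p+p!, w ∈ L; and |w| ≥ p.
Write w = xyz as guaranteed by the lemma, with |xy| ≤ p and |y| ≥ 1.
The first p characters of w are 0's, so xy (and hence y) consists only of 0's. Write y = 0^k, 1 ≤ k ≤ p.
Since 1 ≤ k ≤ p, k divides p!; set t = 1 + p!/k. Then xy^t z has p + (p!/k)·k = p + p! copies of 0. Now the 0-count is p+p! and (1-count)+2 = (p+p!-2)+2 = p+p!, so i ≠ j+2 fails. So xy^t z = 0^{p+p!} 1^{p+p!-2} ∉ L.
Contradiction. Therefore L is not regular.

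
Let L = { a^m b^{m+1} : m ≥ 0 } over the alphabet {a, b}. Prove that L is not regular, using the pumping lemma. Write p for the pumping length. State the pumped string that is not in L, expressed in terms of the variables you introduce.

a^{p+k} b^{p+1}

Toward a contradiction, assume L is regular with pumping length p.
Choose w = a^p b^{p+1}, which is in L with |w| = 2p+1 ≥ p.
By the pumping lemma, w = xyz with |xy| ≤ p and y is nonempty.
Since the first p symbols of w are all a's and |xy| ≤ p, y lies entirely in the leading a-block: y = a^k for some k with 1 ≤ k ≤ p.
Pump with i = 2: xy^2z = a^{p+k} b^{p+1}. For this to lie in L we would need p+1 = (p+k)+1, which forces k = 0. But k ≥ 1, so xy^2z ∉ L.
This contradicts the pumping lemma, so L is not regular.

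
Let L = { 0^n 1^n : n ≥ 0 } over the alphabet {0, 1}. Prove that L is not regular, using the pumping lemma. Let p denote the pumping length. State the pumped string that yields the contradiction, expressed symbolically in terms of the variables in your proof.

0^{p+k} 1^p

Assume L is regular. Let p be the pumping length given by the pumping lemma.
Let w = 0^p 1^p ∈ L; note |w| = 2p ≥ p.
Write w = xyz as guaranteed by the lemma, with |xy| ≤ p and |y| > 0.
The first p characters of w are 0's, so xy (and hence y) consists only of 0's. Write y = 0^k, 1 ≤ k ≤ p.
Pump with i = 2: xy^2z = 0^{p+k} 1^p. For this to lie in L we would need p = p+k, which forces k = 0. But k ≥ 1, so xy^2z ∉ L.
This contradicts the pumping lemma, so L is not regular.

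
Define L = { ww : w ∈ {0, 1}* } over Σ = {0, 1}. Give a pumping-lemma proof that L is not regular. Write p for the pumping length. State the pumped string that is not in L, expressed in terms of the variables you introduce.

Toward a contradiction, assume L is regular with pumping length p.
Take w = 0^p 1^p 0^p 1^p = uu where u = 0^p1^p; then w ∈ L and |w| = 4p ≥ p.
Write w = xyz as guaranteed by the lemma, with |xy| ≤ p and y is nonempty.
Since the first p symbols of w are all 0's and |xy| ≤ p, y lies entirely in the leading 0-block: y = 0^k for some k with 1 ≤ k ≤ p.
Pump with i = 2: xy^2z = 0^{p+k} 1^p 0^p 1^p, of length 4p+k. Suppose this equals vv. The string starts with 0 and ends with 1, so v does too; thus the boundary between the two copies of v is a 1→0 transition. There is exactly one such transition, at position 2p+k, so |v| = 2p+k and |vv| = 4p+2k ≠ 4p+k since k ≥ 1. So xy^2z ∉ L.
This is a contradiction; hence L is not regular.

0^{p+k} 1^p 0^p 1^p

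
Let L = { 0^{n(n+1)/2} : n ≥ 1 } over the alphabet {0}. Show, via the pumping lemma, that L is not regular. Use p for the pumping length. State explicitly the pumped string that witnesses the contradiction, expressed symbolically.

0^{p(p+1)/2+k}

Assume L is regular; let p be its pumping constant.
Take w = 0^{p(p+1)/2} ∈ L with |w| = p(p+1)/2 ≥ p.
The pumping lemma gives a decomposition w = xyz where |xy| ≤ p and y is nonempty.
Then y = 0^k for some k with 1 ≤ k ≤ p.
Pump with i = 2: xy^2z = 0^{p(p+1)/2+k}. Since 1 ≤ k ≤ p, p(p+1)/2 < p(p+1)/2+k ≤ p(p+1)/2+p < (p+1)(p+2)/2, so p(p+1)/2+k is strictly between consecutive triangular numbers. So xy^2z ∉ L.
This is a contradiction; hence L is not regular.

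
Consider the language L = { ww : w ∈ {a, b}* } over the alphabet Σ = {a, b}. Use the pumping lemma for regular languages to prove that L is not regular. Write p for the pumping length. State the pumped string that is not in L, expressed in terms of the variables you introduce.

a^{p+k} b^p a^p b^p

Assume L is regular. Let p be the pumping length given by the pumping lemma.
Take w = a^p b^p a^p b^p = uu where u = a^pb^p; then w ∈ L and |w| = 4p ≥ p.
Write w = xyz as guaranteed by the lemma, with |xy| ≤ p and |y| > 0.
The first p characters of w are a's, so xy (and hence y) consists only of a's. Write y = a^k, 1 ≤ k ≤ p.
Pump with i = 2: xy^2z = a^{p+k} b^p a^p b^p, of length 4p+k. Suppose this equals vv. The string starts with a and ends with b, so v does too; thus the boundary between the two copies of v is a b→a transition. There is exactly one such transition, at position 2p+k, so |v| = 2p+k and |vv| = 4p+2k ≠ 4p+k since k ≥ 1. So xy^2z ∉ L.
This contradicts the pumping lemma, so L is not regular.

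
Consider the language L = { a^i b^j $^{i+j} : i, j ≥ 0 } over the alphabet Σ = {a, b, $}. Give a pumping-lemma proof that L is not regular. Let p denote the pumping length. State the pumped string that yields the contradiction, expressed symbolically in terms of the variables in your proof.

a^{p+k} b^p $^{2p}

Assume L is regular. Let p be the pumping length given by the pumping lemma.
Take w = a^p b^p $^{2p} ∈ L (with i=j=p, i+j=2p), |w| = 4p ≥ p.
Write w = xyz as guaranteed by the lemma, with |xy| ≤ p and y is nonempty.
The first p characters of w are a's, so xy (and hence y) consists only of a's. Write y = a^k, 1 ≤ k ≤ p.
Consider xy^2z = a^{p+k} b^p $^{2p}. Now the a- and b-counts sum to 2p+k, but the $-count is 2p ≠ 2p+k. So xy^2z ∉ L.
Contradiction. Therefore L is not regular.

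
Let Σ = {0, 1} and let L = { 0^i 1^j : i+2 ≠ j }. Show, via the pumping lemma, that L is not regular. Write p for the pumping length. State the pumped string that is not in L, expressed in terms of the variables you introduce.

0^{p+p!} 1^{p+p!+2}

Toward a contradiction, assume L is regular with pumping length p.
Choose w = 0^p 1^{p+p!+2}. Since p ≠ (p+p!+2)-2 = p+p!, w ∈ L; and |w| ≥ p.
By the pumping lemma, w = xyz with |xy| ≤ p and y is nonempty.
Because |xy| ≤ p and w begins with p copies of 0, we have y = 0^k with 1 ≤ k ≤ p.
Since 1 ≤ k ≤ p, k divides p!; set t = 1 + p!/k. Then xy^t z has p + (p!/k)·k = p + p! copies of 0. Now the 0-count is p+p! and (1-count)-2 = (p+p!+2)-2 = p+p!, so i+2 ≠ j fails. So xy^t z = 0^{p+p!} 1^{p+p!+2} ∉ L.
Contradiction. Therefore L is not regular.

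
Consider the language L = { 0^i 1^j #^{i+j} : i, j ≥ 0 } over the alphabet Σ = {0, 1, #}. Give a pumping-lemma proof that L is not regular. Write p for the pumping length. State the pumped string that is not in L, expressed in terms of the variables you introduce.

Assume L is regular. Let p be the pumping length given by the pumping lemma.
Take w = 0^p 1^p #^{2p} ∈ L (with i=j=p, i+j=2p), |w| = 4p ≥ p.
By the pumping lemma, w = xyz with |xy| ≤ p and y is nonempty.
Since the first p symbols of w are all 0's and |xy| ≤ p, y lies entirely in the leading 0-block: y = 0^k for some k with 1 ≤ k ≤ p.
Consider xy^2z = 0^{p+k} 1^p #^{2p}. Now the 0- and 1-counts sum to 2p+k, but the #-count is 2p ≠ 2p+k. So xy^2z ∉ L.
This is a contradiction; hence L is not regular.

0^{p+k} 1^p #^{2p}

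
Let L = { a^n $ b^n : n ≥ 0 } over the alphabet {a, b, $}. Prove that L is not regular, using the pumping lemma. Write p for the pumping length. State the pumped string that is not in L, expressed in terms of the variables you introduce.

Assume L is regular. Let p be the pumping length given by the pumping lemma.
Take w = a^p $ b^p ∈ L with |w| = 2p+1 ≥ p.
The pumping lemma gives a decomposition w = xyz where |xy| ≤ p and y is nonempty.
Since the first p symbols of w are all a's and |xy| ≤ p, y lies entirely in the leading a-block: y = a^k for some k with 1 ≤ k ≤ p.
Pump with i = 2: xy^2z = a^{p+k} $ b^p, which would require p+k = p. But k ≥ 1, so xy^2z ∉ L.
This is a contradiction; hence L is not regular.

a^{p+k} $ b^p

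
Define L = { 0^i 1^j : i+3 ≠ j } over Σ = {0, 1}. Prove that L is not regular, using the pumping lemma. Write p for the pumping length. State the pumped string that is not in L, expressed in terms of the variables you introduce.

Assume L is regular. Let p be the pumping length given by the pumping lemma.
Choose w = 0^p 1^{p+p!+3}. Since p ≠ (p+p!+3)-3 = p+p!, w ∈ L; and |w| ≥ p.
Write w = xyz as guaranteed by the lemma, with |xy| ≤ p and |y| ≥ 1.
Since the first p symbols of w are all 0's and |xy| ≤ p, y lies entirely in the leading 0-block: y = 0^k for some k with 1 ≤ k ≤ p.
Since 1 ≤ k ≤ p, k divides p!; set t = 1 + p!/k. Then xy^t z has p + (p!/k)·k = p + p! copies of 0. Now the 0-count is p+p! and (1-count)-3 = (p+p!+3)-3 = p+p!, so i+3 ≠ j fails. So xy^t z = 0^{p+p!} 1^{p+p!+3} ∉ L.
This contradicts the pumping lemma, so L is not regular.

0^{p+p!} 1^{p+p!+3}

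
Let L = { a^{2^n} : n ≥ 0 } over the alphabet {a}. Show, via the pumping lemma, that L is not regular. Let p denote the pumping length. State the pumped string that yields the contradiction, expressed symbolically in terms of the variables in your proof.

a^{2^p+k}

Suppose for contradiction that L is regular, and let p be the pumping length.
Take w = a^{2^p} ∈ L with |w| = 2^p ≥ p.
Write w = xyz as guaranteed by the lemma, with |xy| ≤ p and |y| ≥ 1.
Then y = a^k for some k with 1 ≤ k ≤ p.
Pump with i = 2: xy^2z = a^{2^p+k}. Since 1 ≤ k ≤ p < 2^p, we have 2^p < 2^p+k < 2^{p+1}, so 2^p+k is not a power of 2. So xy^2z ∉ L.
This contradicts the pumping lemma, so L is not regular.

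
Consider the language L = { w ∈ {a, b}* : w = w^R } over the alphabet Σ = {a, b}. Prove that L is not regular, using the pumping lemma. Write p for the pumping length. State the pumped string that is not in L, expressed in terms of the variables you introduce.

Assume L is regular. Let p be the pumping length given by the pumping lemma.
Take w = a^p b a^p, a palindrome of length 2p+1 ≥ p.
Write w = xyz as guaranteed by the lemma, with |xy| ≤ p and y is nonempty.
Since the first p symbols of w are all a's and |xy| ≤ p, y lies entirely in the leading a-block: y = a^k for some k with 1 ≤ k ≤ p.
Pump with i = 2: xy^2z = a^{p+k} b a^p. Its reverse is a^p b a^{p+k}, which differs from xy^2z since k ≥ 1. So xy^2z is not a palindrome and xy^2z ∉ L.
Contradiction. Therefore L is not regular.

a^{p+k} b a^p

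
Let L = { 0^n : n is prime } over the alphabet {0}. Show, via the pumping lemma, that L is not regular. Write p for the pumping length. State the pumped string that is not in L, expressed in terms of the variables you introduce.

0^{q(1+k)}

Toward a contradiction, assume L is regular with pumping length p.
Let q be a prime with q ≥ p+2 (infinitely many primes exist), and take w = 0^q ∈ L with |w| = q ≥ p.
Write w = xyz as guaranteed by the lemma, with |xy| ≤ p and |y| > 0.
Then y = 0^k for some k with 1 ≤ k ≤ p.
Since 1 ≤ k ≤ p, |xz| = q-k. Pump with i = q+1: |xy^{q+1}z| = (q-k)+(q+1)k = q+qk = q(1+k), which is composite (both factors ≥ 2). So xy^{q+1}z = 0^{q(1+k)} ∉ L.
This contradicts the pumping lemma, so L is not regular.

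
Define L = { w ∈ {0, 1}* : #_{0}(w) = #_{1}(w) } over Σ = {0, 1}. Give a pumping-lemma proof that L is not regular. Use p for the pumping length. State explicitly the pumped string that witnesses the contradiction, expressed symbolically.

0^{p+k} 1^p

Toward a contradiction, assume L is regular with pumping length p.
Choose w = 0^p 1^p ∈ L with |w| = 2p ≥ p.
The pumping lemma gives a decomposition w = xyz where |xy| ≤ p and |y| > 0.
Because |xy| ≤ p and w begins with p copies of 0, we have y = 0^k with 1 ≤ k ≤ p.
Pump with i = 2: xy^2z = 0^{p+k} 1^p has p+k occurrences of 0 but only p of 1. Since k ≥ 1 the counts differ, so xy^2z ∉ L.
Contradiction. Therefore L is not regular.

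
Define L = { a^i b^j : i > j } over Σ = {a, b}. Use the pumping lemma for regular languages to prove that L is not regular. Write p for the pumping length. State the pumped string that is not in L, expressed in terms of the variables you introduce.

a^{p+1-k} b^p

Suppose for contradiction that L is regular, and let p be the pumping length.
Choose w = a^{p+1} b^p ∈ L, with |w| = 2p+1 ≥ p.
Write w = xyz as guaranteed by the lemma, with |xy| ≤ p and y is nonempty.
Because |xy| ≤ p and w begins with p copies of a, we have y = a^k with 1 ≤ k ≤ p.
Consider xy^0z = xz = a^{p+1-k} b^p. Since k ≥ 1, the a-count p+1-k is at most p, so i > j fails; thus xz ∉ L.
This contradicts the pumping lemma, so L is not regular.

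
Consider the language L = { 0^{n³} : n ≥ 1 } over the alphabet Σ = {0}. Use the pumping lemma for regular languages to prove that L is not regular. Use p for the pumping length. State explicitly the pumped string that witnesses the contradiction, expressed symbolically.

0^{p³+k}

Assume L is regular. Let p be the pumping length given by the pumping lemma.
Take w = 0^{p³} ∈ L with |w| = p³ ≥ p.
Write w = xyz as guaranteed by the lemma, with |xy| ≤ p and y is nonempty.
Then y = 0^k for some k with 1 ≤ k ≤ p.
Pump with i = 2: xy^2z = 0^{p³+k}. Since 1 ≤ k ≤ p, p³ < p³+k ≤ p³+p < p³+3p²+3p+1 = (p+1)³, so p³+k is not a perfect cube. So xy^2z ∉ L.
This is a contradiction; hence L is not regular.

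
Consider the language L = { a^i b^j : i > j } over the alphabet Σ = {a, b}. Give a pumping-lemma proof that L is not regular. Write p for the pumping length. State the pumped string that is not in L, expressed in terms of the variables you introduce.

a^{p+1-k} b^p

Suppose for contradiction that L is regular, and let p be the pumping length.
Choose w = a^{p+1} b^p ∈ L, with |w| = 2p+1 ≥ p.
By the pumping lemma, w = xyz with |xy| ≤ p and |y| ≥ 1.
The first p characters of w are a's, so xy (and hence y) consists only of a's. Write y = a^k, 1 ≤ k ≤ p.
Consider xy^0z = xz = a^{p+1-k} b^p. Since k ≥ 1, the a-count p+1-k is at most p, so i > j fails; thus xz ∉ L.
This contradicts the pumping lemma, so L is not regular.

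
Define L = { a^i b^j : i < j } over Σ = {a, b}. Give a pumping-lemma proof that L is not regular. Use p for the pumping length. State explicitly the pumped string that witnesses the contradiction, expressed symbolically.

Assume L is regular. Let p be the pumping length given by the pumping lemma.
Choose w = a^p b^{p+1} ∈ L, with |w| = 2p+1 ≥ p.
The pumping lemma gives a decomposition w = xyz where |xy| ≤ p and |y| > 0.
The first p characters of w are a's, so xy (and hence y) consists only of a's. Write y = a^k, 1 ≤ k ≤ p.
Consider xy^2z = a^{p+k} b^{p+1}. Since k ≥ 1, the a-count p+k is at least p+1, so i < j fails; thus xy^2z ∉ L.
Contradiction. Therefore L is not regular.

a^{p+k} b^{p+1}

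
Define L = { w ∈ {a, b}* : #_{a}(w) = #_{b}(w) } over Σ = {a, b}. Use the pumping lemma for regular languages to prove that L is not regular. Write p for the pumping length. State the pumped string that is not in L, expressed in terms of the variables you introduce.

Assume L is regular. Let p be the pumping length given by the pumping lemma.
Choose w = a^p b^p ∈ L with |w| = 2p ≥ p.
Write w = xyz as guaranteed by the lemma, with |xy| ≤ p and |y| > 0.
Because |xy| ≤ p and w begins with p copies of a, we have y = a^k with 1 ≤ k ≤ p.
Pump with i = 2: xy^2z = a^{p+k} b^p has p+k occurrences of a but only p of b. Since k ≥ 1 the counts differ, so xy^2z ∉ L.
Contradiction. Therefore L is not regular.

a^{p+k} b^p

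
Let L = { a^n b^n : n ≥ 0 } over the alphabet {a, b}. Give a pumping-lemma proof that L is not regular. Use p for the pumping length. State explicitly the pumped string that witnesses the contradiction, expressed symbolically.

a^{p+k} b^p

Assume L is regular; let p be its pumping constant.
Choose w = a^p b^p, which is in L with |w| = 2p ≥ p.
Write w = xyz as guaranteed by the lemma, with |xy| ≤ p and |y| ≥ 1.
Because |xy| ≤ p and w begins with p copies of a, we have y = a^k with 1 ≤ k ≤ p.
Pump with i = 2: xy^2z = a^{p+k} b^p. For this to lie in L we would need p = p+k, which forces k = 0. But k ≥ 1, so xy^2z ∉ L.
This is a contradiction; hence L is not regular.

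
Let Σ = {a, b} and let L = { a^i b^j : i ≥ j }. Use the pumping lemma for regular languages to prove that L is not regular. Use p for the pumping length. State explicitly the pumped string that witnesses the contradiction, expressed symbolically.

Assume L is regular; let p be its pumping constant.
Choose w = a^p b^p ∈ L, with |w| = 2p ≥ p.
Write w = xyz as guaranteed by the lemma, with |xy| ≤ p and y is nonempty.
The first p characters of w are a's, so xy (and hence y) consists only of a's. Write y = a^k, 1 ≤ k ≤ p.
Consider xy^0z = xz = a^{p-k} b^p. Since k ≥ 1, the a-count p-k is less than p, so i ≥ j fails; thus xz ∉ L.
This contradicts the pumping lemma, so L is not regular.

a^{p-k} b^p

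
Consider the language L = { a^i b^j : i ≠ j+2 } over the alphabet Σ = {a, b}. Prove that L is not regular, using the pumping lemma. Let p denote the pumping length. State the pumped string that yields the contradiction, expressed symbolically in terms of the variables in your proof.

a^{p+p!} b^{p+p!-2}

Assume L is regular; let p be its pumping constant.
Choose w = a^p b^{p+p!-2}. Since p ≠ (p+p!-2)+2 = p+p!, w ∈ L; and |w| ≥ p.
The pumping lemma gives a decomposition w = xyz where |xy| ≤ p and |y| > 0.
Since the first p symbols of w are all a's and |xy| ≤ p, y lies entirely in the leading a-block: y = a^k for some k with 1 ≤ k ≤ p.
Since 1 ≤ k ≤ p, k divides p!; set t = 1 + p!/k. Then xy^t z has p + (p!/k)·k = p + p! copies of a. Now the a-count is p+p! and (b-count)+2 = (p+p!-2)+2 = p+p!, so i ≠ j+2 fails. So xy^t z = a^{p+p!} b^{p+p!-2} ∉ L.
This is a contradiction; hence L is not regular.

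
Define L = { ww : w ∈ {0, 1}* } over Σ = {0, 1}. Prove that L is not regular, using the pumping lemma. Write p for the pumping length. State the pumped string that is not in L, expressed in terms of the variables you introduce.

Assume L is regular. Let p be the pumping length given by the pumping lemma.
Take w = 0^p 1^p 0^p 1^p = uu where u = 0^p1^p; then w ∈ L and |w| = 4p ≥ p.
The pumping lemma gives a decomposition w = xyz where |xy| ≤ p and |y| ≥ 1.
Since the first p symbols of w are all 0's and |xy| ≤ p, y lies entirely in the leading 0-block: y = 0^k for some k with 1 ≤ k ≤ p.
Pump with i = 2: xy^2z = 0^{p+k} 1^p 0^p 1^p, of length 4p+k. Suppose this equals vv. The string starts with 0 and ends with 1, so v does too; thus the boundary between the two copies of v is a 1→0 transition. There is exactly one such transition, at position 2p+k, so |v| = 2p+k and |vv| = 4p+2k ≠ 4p+k since k ≥ 1. So xy^2z ∉ L.
This contradicts the pumping lemma, so L is not regular.

0^{p+k} 1^p 0^p 1^p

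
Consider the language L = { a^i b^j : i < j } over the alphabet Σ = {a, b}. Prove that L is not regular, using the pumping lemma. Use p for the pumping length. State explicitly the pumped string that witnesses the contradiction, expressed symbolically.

a^{p+k} b^{p+1}

Assume L is regular. Let p be the pumping length given by the pumping lemma.
Choose w = a^p b^{p+1} ∈ L, with |w| = 2p+1 ≥ p.
By the pumping lemma, w = xyz with |xy| ≤ p and |y| > 0.
Since the first p symbols of w are all a's and |xy| ≤ p, y lies entirely in the leading a-block: y = a^k for some k with 1 ≤ k ≤ p.
Consider xy^2z = a^{p+k} b^{p+1}. Since k ≥ 1, the a-count p+k is at least p+1, so i < j fails; thus xy^2z ∉ L.
Contradiction. Therefore L is not regular.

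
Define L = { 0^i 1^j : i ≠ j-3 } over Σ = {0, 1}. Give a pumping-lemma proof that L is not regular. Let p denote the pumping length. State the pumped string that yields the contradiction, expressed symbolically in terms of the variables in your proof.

0^{p+p!} 1^{p+p!+3}

Assume L is regular. Let p be the pumping length given by the pumping lemma.
Choose w = 0^p 1^{p+p!+3}. Since p ≠ (p+p!+3)-3 = p+p!, w ∈ L; and |w| ≥ p.
By the pumping lemma, w = xyz with |xy| ≤ p and y is nonempty.
Because |xy| ≤ p and w begins with p copies of 0, we have y = 0^k with 1 ≤ k ≤ p.
Since 1 ≤ k ≤ p, k divides p!; set t = 1 + p!/k. Then xy^t z has p + (p!/k)·k = p + p! copies of 0. Now the 0-count is p+p! and (1-count)-3 = (p+p!+3)-3 = p+p!, so i ≠ j-3 fails. So xy^t z = 0^{p+p!} 1^{p+p!+3} ∉ L.
Contradiction. Therefore L is not regular.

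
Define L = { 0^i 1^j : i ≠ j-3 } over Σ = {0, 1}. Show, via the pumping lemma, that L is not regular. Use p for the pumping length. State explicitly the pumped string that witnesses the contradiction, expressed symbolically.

Assume L is regular. Let p be the pumping length given by the pumping lemma.
Choose w = 0^p 1^{p+p!+3}. Since p ≠ (p+p!+3)-3 = p+p!, w ∈ L; and |w| ≥ p.
By the pumping lemma, w = xyz with |xy| ≤ p and |y| ≥ 1.
Since the first p symbols of w are all 0's and |xy| ≤ p, y lies entirely in the leading 0-block: y = 0^k for some k with 1 ≤ k ≤ p.
Since 1 ≤ k ≤ p, k divides p!; set t = 1 + p!/k. Then xy^t z has p + (p!/k)·k = p + p! copies of 0. Now the 0-count is p+p! and (1-count)-3 = (p+p!+3)-3 = p+p!, so i ≠ j-3 fails. So xy^t z = 0^{p+p!} 1^{p+p!+3} ∉ L.
Contradiction. Therefore L is not regular.

0^{p+p!} 1^{p+p!+3}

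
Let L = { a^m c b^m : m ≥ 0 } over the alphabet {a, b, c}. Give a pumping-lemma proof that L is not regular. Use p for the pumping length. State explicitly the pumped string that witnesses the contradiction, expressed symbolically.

Suppose for contradiction that L is regular, and let p be the pumping length.
Take w = a^p c b^p ∈ L with |w| = 2p+1 ≥ p.
By the pumping lemma, w = xyz with |xy| ≤ p and |y| > 0.
The first p characters of w are a's, so xy (and hence y) consists only of a's. Write y = a^k, 1 ≤ k ≤ p.
Pump with i = 2: xy^2z = a^{p+k} c b^p, which would require p+k = p. But k ≥ 1, so xy^2z ∉ L.
This contradicts the pumping lemma, so L is not regular.

a^{p+k} c b^p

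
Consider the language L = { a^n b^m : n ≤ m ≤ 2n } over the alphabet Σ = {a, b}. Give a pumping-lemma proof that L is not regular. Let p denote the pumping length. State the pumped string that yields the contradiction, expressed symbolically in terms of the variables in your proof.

Assume L is regular; let p be its pumping constant.
Take w = a^p b^p ∈ L (since p ≤ p ≤ 2p), with |w| = 2p ≥ p.
Write w = xyz as guaranteed by the lemma, with |xy| ≤ p and |y| ≥ 1.
The first p characters of w are a's, so xy (and hence y) consists only of a's. Write y = a^k, 1 ≤ k ≤ p.
Pump with i = 2: xy^2z = a^{p+k} b^p. Now n = p+k > p = m, so the condition n ≤ m fails. Thus xy^2z ∉ L.
Contradiction. Therefore L is not regular.

a^{p+k} b^p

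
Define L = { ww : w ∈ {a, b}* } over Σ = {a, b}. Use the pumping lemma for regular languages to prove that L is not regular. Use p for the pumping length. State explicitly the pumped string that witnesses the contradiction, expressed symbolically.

Toward a contradiction, assume L is regular with pumping length p.
Take w = a^p b^p a^p b^p = uu where u = a^pb^p; then w ∈ L and |w| = 4p ≥ p.
The pumping lemma gives a decomposition w = xyz where |xy| ≤ p and y is nonempty.
Since the first p symbols of w are all a's and |xy| ≤ p, y lies entirely in the leading a-block: y = a^k for some k with 1 ≤ k ≤ p.
Pump with i = 2: xy^2z = a^{p+k} b^p a^p b^p, of length 4p+k. Suppose this equals vv. The string starts with a and ends with b, so v does too; thus the boundary between the two copies of v is a b→a transition. There is exactly one such transition, at position 2p+k, so |v| = 2p+k and |vv| = 4p+2k ≠ 4p+k since k ≥ 1. So xy^2z ∉ L.
This contradicts the pumping lemma, so L is not regular.

a^{p+k} b^p a^p b^p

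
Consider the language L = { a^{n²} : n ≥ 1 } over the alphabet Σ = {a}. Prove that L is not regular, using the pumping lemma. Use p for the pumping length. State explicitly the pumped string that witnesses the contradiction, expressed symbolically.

Assume L is regular; let p be its pumping constant.
Take w = a^{p²} ∈ L with |w| = p² ≥ p.
By the pumping lemma, w = xyz with |xy| ≤ p and |y| > 0.
Then y = a^k for some k with 1 ≤ k ≤ p.
Pump with i = 2: xy^2z = a^{p²+k}. Since 1 ≤ k ≤ p, p² < p²+k ≤ p²+p < (p+1)², so p²+k lies strictly between consecutive squares and is not a perfect square. So xy^2z ∉ L.
This contradicts the pumping lemma, so L is not regular.

a^{p²+k}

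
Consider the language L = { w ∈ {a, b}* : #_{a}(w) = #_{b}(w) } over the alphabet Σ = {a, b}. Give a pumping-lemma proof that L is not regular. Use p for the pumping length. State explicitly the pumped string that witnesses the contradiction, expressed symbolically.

a^{p+k} b^p

Toward a contradiction, assume L is regular with pumping length p.
Choose w = a^p b^p ∈ L with |w| = 2p ≥ p.
The pumping lemma gives a decomposition w = xyz where |xy| ≤ p and |y| > 0.
Because |xy| ≤ p and w begins with p copies of a, we have y = a^k with 1 ≤ k ≤ p.
Pump with i = 2: xy^2z = a^{p+k} b^p has p+k occurrences of a but only p of b. Since k ≥ 1 the counts differ, so xy^2z ∉ L.
Contradiction. Therefore L is not regular.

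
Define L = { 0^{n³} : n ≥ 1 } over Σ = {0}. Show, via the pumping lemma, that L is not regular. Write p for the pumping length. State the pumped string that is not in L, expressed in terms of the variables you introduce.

Toward a contradiction, assume L is regular with pumping length p.
Take w = 0^{p³} ∈ L with |w| = p³ ≥ p.
The pumping lemma gives a decomposition w = xyz where |xy| ≤ p and |y| > 0.
Then y = 0^k for some k with 1 ≤ k ≤ p.
Pump with i = 2: xy^2z = 0^{p³+k}. Since 1 ≤ k ≤ p, p³ < p³+k ≤ p³+p < p³+3p²+3p+1 = (p+1)³, so p³+k is not a perfect cube. So xy^2z ∉ L.
Contradiction. Therefore L is not regular.

0^{p³+k}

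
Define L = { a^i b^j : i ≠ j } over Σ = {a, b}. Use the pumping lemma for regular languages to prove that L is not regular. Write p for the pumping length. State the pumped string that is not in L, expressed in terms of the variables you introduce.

a^{p+p!} b^{p+p!}

Assume L is regular. Let p be the pumping length given by the pumping lemma.
Choose w = a^p b^{p+p!}. Since p ≠ p+p!, w ∈ L; and |w| ≥ p.
Write w = xyz as guaranteed by the lemma, with |xy| ≤ p and |y| > 0.
Since the first p symbols of w are all a's and |xy| ≤ p, y lies entirely in the leading a-block: y = a^k for some k with 1 ≤ k ≤ p.
Since 1 ≤ k ≤ p, k divides p!; set t = 1 + p!/k. Then xy^t z has p + (p!/k)·k = p + p! copies of a. Now the a-count equals the b-count, so i ≠ j fails. So xy^t z = a^{p+p!} b^{p+p!} ∉ L.
This contradicts the pumping lemma, so L is not regular.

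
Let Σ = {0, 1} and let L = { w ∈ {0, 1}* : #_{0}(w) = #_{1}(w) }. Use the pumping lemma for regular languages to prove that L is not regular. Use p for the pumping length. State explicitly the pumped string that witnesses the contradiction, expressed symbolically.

0^{p+k} 1^p

Assume L is regular; let p be its pumping constant.
Choose w = 0^p 1^p ∈ L with |w| = 2p ≥ p.
Write w = xyz as guaranteed by the lemma, with |xy| ≤ p and y is nonempty.
Because |xy| ≤ p and w begins with p copies of 0, we have y = 0^k with 1 ≤ k ≤ p.
Pump with i = 2: xy^2z = 0^{p+k} 1^p has p+k occurrences of 0 but only p of 1. Since k ≥ 1 the counts differ, so xy^2z ∉ L.
Contradiction. Therefore L is not regular.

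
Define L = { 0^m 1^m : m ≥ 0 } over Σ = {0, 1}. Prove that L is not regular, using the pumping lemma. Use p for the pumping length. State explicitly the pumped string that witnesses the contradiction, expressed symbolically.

0^{p+k} 1^p

Suppose for contradiction that L is regular, and let p be the pumping length.
Let w = 0^p 1^p ∈ L; note |w| = 2p ≥ p.
Write w = xyz as guaranteed by the lemma, with |xy| ≤ p and |y| > 0.
The first p characters of w are 0's, so xy (and hence y) consists only of 0's. Write y = 0^k, 1 ≤ k ≤ p.
Pump with i = 2: xy^2z = 0^{p+k} 1^p. For this to lie in L we would need p = p+k, which forces k = 0. But k ≥ 1, so xy^2z ∉ L.
Contradiction. Therefore L is not regular.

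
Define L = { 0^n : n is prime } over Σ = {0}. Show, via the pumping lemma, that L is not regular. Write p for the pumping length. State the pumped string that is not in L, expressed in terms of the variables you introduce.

Suppose for contradiction that L is regular, and let p be the pumping length.
Let q be a prime with q ≥ p+2 (infinitely many primes exist), and take w = 0^q ∈ L with |w| = q ≥ p.
Write w = xyz as guaranteed by the lemma, with |xy| ≤ p and y is nonempty.
Then y = 0^k for some k with 1 ≤ k ≤ p.
Since 1 ≤ k ≤ p, |xz| = q-k. Pump with i = q+1: |xy^{q+1}z| = (q-k)+(q+1)k = q+qk = q(1+k), which is composite (both factors ≥ 2). So xy^{q+1}z = 0^{q(1+k)} ∉ L.
This is a contradiction; hence L is not regular.

0^{q(1+k)}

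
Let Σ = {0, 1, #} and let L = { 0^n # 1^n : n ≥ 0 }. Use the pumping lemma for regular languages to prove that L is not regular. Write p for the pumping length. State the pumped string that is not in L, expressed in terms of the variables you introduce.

0^{p+k} # 1^p

Suppose for contradiction that L is regular, and let p be the pumping length.
Take w = 0^p # 1^p ∈ L with |w| = 2p+1 ≥ p.
The pumping lemma gives a decomposition w = xyz where |xy| ≤ p and |y| > 0.
Because |xy| ≤ p and w begins with p copies of 0, we have y = 0^k with 1 ≤ k ≤ p.
Pump with i = 2: xy^2z = 0^{p+k} # 1^p, which would require p+k = p. But k ≥ 1, so xy^2z ∉ L.
This contradicts the pumping lemma, so L is not regular.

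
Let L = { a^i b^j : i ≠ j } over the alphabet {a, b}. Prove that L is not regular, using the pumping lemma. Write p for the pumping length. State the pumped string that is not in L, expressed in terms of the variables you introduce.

Suppose for contradiction that L is regular, and let p be the pumping length.
Choose w = a^p b^{p+p!}. Since p ≠ p+p!, w ∈ L; and |w| ≥ p.
Write w = xyz as guaranteed by the lemma, with |xy| ≤ p and |y| > 0.
Since the first p symbols of w are all a's and |xy| ≤ p, y lies entirely in the leading a-block: y = a^k for some k with 1 ≤ k ≤ p.
Since 1 ≤ k ≤ p, k divides p!; set t = 1 + p!/k. Then xy^t z has p + (p!/k)·k = p + p! copies of a. Now the a-count equals the b-count, so i ≠ j fails. So xy^t z = a^{p+p!} b^{p+p!} ∉ L.
This is a contradiction; hence L is not regular.

a^{p+p!} b^{p+p!}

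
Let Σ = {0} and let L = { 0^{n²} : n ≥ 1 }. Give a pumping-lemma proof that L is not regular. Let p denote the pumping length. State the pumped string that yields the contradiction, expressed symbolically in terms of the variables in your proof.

Suppose for contradiction that L is regular, and let p be the pumping length.
Take w = 0^{p²} ∈ L with |w| = p² ≥ p.
Write w = xyz as guaranteed by the lemma, with |xy| ≤ p and |y| > 0.
Then y = 0^k for some k with 1 ≤ k ≤ p.
Pump with i = 2: xy^2z = 0^{p²+k}. Since 1 ≤ k ≤ p, p² < p²+k ≤ p²+p < (p+1)², so p²+k lies strictly between consecutive squares and is not a perfect square. So xy^2z ∉ L.
This contradicts the pumping lemma, so L is not regular.

0^{p²+k}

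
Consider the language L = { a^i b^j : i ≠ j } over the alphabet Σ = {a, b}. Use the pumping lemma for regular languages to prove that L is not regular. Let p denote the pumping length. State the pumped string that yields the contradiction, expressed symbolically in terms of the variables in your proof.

Assume L is regular; let p be its pumping constant.
Choose w = a^p b^{p+p!}. Since p ≠ p+p!, w ∈ L; and |w| ≥ p.
By the pumping lemma, w = xyz with |xy| ≤ p and |y| > 0.
Since the first p symbols of w are all a's and |xy| ≤ p, y lies entirely in the leading a-block: y = a^k for some k with 1 ≤ k ≤ p.
Since 1 ≤ k ≤ p, k divides p!; set t = 1 + p!/k. Then xy^t z has p + (p!/k)·k = p + p! copies of a. Now the a-count equals the b-count, so i ≠ j fails. So xy^t z = a^{p+p!} b^{p+p!} ∉ L.
This contradicts the pumping lemma, so L is not regular.

a^{p+p!} b^{p+p!}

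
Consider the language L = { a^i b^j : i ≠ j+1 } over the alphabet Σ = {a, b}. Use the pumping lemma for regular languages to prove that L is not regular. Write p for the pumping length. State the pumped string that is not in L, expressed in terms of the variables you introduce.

a^{p+p!} b^{p+p!-1}

Suppose for contradiction that L is regular, and let p be the pumping length.
Choose w = a^p b^{p+p!-1}. Since p ≠ (p+p!-1)+1 = p+p!, w ∈ L; and |w| ≥ p.
Write w = xyz as guaranteed by the lemma, with |xy| ≤ p and y is nonempty.
The first p characters of w are a's, so xy (and hence y) consists only of a's. Write y = a^k, 1 ≤ k ≤ p.
Since 1 ≤ k ≤ p, k divides p!; set t = 1 + p!/k. Then xy^t z has p + (p!/k)·k = p + p! copies of a. Now the a-count is p+p! and (b-count)+1 = (p+p!-1)+1 = p+p!, so i ≠ j+1 fails. So xy^t z = a^{p+p!} b^{p+p!-1} ∉ L.
This contradicts the pumping lemma, so L is not regular.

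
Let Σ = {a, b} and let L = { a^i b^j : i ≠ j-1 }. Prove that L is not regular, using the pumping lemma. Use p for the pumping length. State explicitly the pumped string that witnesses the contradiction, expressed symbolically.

a^{p+p!} b^{p+p!+1}

Suppose for contradiction that L is regular, and let p be the pumping length.
Choose w = a^p b^{p+p!+1}. Since p ≠ (p+p!+1)-1 = p+p!, w ∈ L; and |w| ≥ p.
The pumping lemma gives a decomposition w = xyz where |xy| ≤ p and |y| ≥ 1.
The first p characters of w are a's, so xy (and hence y) consists only of a's. Write y = a^k, 1 ≤ k ≤ p.
Since 1 ≤ k ≤ p, k divides p!; set t = 1 + p!/k. Then xy^t z has p + (p!/k)·k = p + p! copies of a. Now the a-count is p+p! and (b-count)-1 = (p+p!+1)-1 = p+p!, so i ≠ j-1 fails. So xy^t z = a^{p+p!} b^{p+p!+1} ∉ L.
This is a contradiction; hence L is not regular.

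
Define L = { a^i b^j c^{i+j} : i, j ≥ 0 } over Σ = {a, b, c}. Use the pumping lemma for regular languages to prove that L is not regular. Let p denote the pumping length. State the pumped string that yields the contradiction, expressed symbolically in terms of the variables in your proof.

Suppose for contradiction that L is regular, and let p be the pumping length.
Take w = a^p b^p c^{2p} ∈ L (with i=j=p, i+j=2p), |w| = 4p ≥ p.
By the pumping lemma, w = xyz with |xy| ≤ p and |y| ≥ 1.
Because |xy| ≤ p and w begins with p copies of a, we have y = a^k with 1 ≤ k ≤ p.
Consider xy^2z = a^{p+k} b^p c^{2p}. Now the a- and b-counts sum to 2p+k, but the c-count is 2p ≠ 2p+k. So xy^2z ∉ L.
This is a contradiction; hence L is not regular.

a^{p+k} b^p c^{2p}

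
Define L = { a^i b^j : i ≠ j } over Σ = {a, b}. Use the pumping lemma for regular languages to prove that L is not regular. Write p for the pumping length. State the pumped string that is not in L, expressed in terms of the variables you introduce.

a^{p+p!} b^{p+p!}

Toward a contradiction, assume L is regular with pumping length p.
Choose w = a^p b^{p+p!}. Since p ≠ p+p!, w ∈ L; and |w| ≥ p.
The pumping lemma gives a decomposition w = xyz where |xy| ≤ p and |y| > 0.
Since the first p symbols of w are all a's and |xy| ≤ p, y lies entirely in the leading a-block: y = a^k for some k with 1 ≤ k ≤ p.
Since 1 ≤ k ≤ p, k divides p!; set t = 1 + p!/k. Then xy^t z has p + (p!/k)·k = p + p! copies of a. Now the a-count equals the b-count, so i ≠ j fails. So xy^t z = a^{p+p!} b^{p+p!} ∉ L.
This contradicts the pumping lemma, so L is not regular.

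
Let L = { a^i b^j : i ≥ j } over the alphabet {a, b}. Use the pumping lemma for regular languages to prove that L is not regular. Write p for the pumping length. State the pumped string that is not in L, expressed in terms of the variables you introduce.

Assume L is regular; let p be its pumping constant.
Choose w = a^p b^p ∈ L, with |w| = 2p ≥ p.
By the pumping lemma, w = xyz with |xy| ≤ p and |y| ≥ 1.
The first p characters of w are a's, so xy (and hence y) consists only of a's. Write y = a^k, 1 ≤ k ≤ p.
Consider xy^0z = xz = a^{p-k} b^p. Since k ≥ 1, the a-count p-k is less than p, so i ≥ j fails; thus xz ∉ L.
This contradicts the pumping lemma, so L is not regular.

a^{p-k} b^p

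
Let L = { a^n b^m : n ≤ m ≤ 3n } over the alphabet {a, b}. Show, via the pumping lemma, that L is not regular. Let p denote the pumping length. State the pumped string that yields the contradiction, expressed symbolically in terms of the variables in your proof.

Suppose for contradiction that L is regular, and let p be the pumping length.
Take w = a^p b^p ∈ L (since p ≤ p ≤ 3p), with |w| = 2p ≥ p.
The pumping lemma gives a decomposition w = xyz where |xy| ≤ p and |y| ≥ 1.
Since the first p symbols of w are all a's and |xy| ≤ p, y lies entirely in the leading a-block: y = a^k for some k with 1 ≤ k ≤ p.
Pump with i = 2: xy^2z = a^{p+k} b^p. Now n = p+k > p = m, so the condition n ≤ m fails. Thus xy^2z ∉ L.
This is a contradiction; hence L is not regular.

a^{p+k} b^p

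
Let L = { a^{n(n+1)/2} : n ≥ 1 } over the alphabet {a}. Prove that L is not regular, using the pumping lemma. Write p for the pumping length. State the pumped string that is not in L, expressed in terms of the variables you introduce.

a^{p(p+1)/2+k}

Assume L is regular. Let p be the pumping length given by the pumping lemma.
Take w = a^{p(p+1)/2} ∈ L with |w| = p(p+1)/2 ≥ p.
Write w = xyz as guaranteed by the lemma, with |xy| ≤ p and y is nonempty.
Then y = a^k for some k with 1 ≤ k ≤ p.
Pump with i = 2: xy^2z = a^{p(p+1)/2+k}. Since 1 ≤ k ≤ p, p(p+1)/2 < p(p+1)/2+k ≤ p(p+1)/2+p < (p+1)(p+2)/2, so p(p+1)/2+k is strictly between consecutive triangular numbers. So xy^2z ∉ L.
This contradicts the pumping lemma, so L is not regular.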